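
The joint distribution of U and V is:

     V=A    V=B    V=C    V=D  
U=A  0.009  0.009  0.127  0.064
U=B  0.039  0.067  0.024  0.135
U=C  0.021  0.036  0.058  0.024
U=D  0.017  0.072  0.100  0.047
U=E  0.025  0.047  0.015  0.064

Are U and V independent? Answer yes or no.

P(U=B) = 0.265 and P(V=C) = 0.324, so their product is 0.08586, but P(U=B, V=C) = 0.024. Since these differ, U and V are not independent.

no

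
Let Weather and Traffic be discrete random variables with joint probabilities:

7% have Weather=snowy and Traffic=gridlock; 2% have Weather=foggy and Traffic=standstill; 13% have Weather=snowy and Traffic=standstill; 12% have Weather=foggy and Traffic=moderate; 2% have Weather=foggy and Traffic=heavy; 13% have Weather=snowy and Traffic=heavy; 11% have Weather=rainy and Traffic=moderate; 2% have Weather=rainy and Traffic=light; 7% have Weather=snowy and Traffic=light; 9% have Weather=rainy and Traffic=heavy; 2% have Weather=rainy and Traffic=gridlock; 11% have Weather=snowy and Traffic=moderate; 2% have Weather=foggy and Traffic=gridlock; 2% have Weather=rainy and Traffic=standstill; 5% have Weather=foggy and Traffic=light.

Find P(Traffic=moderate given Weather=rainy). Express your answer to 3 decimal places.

0.423

P(Weather=rainy) = 0.02 + 0.11 + 0.09 + 0.02 + 0.02 = 0.26.
P(Traffic=moderate | Weather=rainy) = 0.11/0.26 = 0.423.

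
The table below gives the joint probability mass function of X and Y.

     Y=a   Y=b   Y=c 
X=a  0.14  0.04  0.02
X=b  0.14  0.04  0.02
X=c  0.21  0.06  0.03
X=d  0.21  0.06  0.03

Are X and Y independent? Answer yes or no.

Every cell satisfies P(X,Y) = P(X)·P(Y). For instance P(X=b) = 0.20, P(Y=c) = 0.10, and 0.20×0.10 = 0.02 matches the joint entry. So X and Y are independent.

yes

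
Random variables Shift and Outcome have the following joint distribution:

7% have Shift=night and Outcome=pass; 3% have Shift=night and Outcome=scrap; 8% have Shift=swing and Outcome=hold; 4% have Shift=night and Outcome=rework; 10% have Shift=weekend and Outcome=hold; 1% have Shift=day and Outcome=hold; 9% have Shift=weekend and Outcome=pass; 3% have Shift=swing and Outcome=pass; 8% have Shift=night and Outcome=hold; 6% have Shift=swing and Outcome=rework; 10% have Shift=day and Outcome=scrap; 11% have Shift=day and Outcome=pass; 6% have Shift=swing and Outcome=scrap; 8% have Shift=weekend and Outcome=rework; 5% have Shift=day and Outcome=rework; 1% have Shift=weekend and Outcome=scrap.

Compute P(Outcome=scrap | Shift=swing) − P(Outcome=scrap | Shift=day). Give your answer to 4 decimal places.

-0.1095

P(Shift=swing) = 0.03 + 0.06 + 0.06 + 0.08 = 0.23; P(Outcome=scrap | Shift=swing) = 0.06/0.23 = 0.26087.
P(Shift=day) = 0.11 + 0.05 + 0.10 + 0.01 = 0.27; P(Outcome=scrap | Shift=day) = 0.10/0.27 = 0.37037.
Difference = -0.1095.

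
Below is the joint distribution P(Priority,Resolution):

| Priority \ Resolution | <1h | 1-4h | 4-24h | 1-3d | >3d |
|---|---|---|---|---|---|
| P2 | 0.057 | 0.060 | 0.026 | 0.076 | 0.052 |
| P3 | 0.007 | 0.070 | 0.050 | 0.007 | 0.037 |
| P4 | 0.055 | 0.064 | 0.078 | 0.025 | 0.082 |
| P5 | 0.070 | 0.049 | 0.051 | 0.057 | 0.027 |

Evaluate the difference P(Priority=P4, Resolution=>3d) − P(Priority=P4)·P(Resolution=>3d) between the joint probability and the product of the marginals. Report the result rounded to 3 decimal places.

P(Priority=P4) = 0.055 + 0.064 + 0.078 + 0.025 + 0.082 = 0.304.
P(Resolution=>3d) = 0.052 + 0.037 + 0.082 + 0.027 = 0.198.
P(Priority=P4, Resolution=>3d) − P(Priority=P4)P(Resolution=>3d) = 0.082 − 0.304×0.198 = 0.022.

0.022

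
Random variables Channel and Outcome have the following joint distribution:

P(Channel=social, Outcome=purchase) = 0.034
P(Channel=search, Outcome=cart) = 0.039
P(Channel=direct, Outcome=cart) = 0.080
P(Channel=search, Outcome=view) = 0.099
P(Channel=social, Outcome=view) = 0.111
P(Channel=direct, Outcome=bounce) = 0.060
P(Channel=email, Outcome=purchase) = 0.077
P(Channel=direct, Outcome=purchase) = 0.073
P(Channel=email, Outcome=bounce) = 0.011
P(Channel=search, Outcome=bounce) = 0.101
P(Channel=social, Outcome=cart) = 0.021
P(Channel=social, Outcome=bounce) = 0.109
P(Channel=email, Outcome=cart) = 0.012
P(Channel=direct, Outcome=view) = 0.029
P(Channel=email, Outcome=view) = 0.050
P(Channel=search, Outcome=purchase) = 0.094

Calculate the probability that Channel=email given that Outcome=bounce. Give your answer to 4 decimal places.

P(Outcome=bounce) = 0.011 + 0.101 + 0.109 + 0.060 = 0.281.
P(Channel=email | Outcome=bounce) = 0.011/0.281 = 0.0391.

0.0391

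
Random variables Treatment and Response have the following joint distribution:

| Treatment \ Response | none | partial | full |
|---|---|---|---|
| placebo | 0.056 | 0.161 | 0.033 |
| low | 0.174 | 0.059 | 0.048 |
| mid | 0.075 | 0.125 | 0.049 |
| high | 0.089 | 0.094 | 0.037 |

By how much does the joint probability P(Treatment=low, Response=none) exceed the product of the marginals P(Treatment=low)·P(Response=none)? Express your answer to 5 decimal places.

0.06329

P(Treatment=low) = 0.174 + 0.059 + 0.048 = 0.281.
P(Response=none) = 0.056 + 0.174 + 0.075 + 0.089 = 0.394.
P(Treatment=low, Response=none) − P(Treatment=low)P(Response=none) = 0.174 − 0.281×0.394 = 0.06329.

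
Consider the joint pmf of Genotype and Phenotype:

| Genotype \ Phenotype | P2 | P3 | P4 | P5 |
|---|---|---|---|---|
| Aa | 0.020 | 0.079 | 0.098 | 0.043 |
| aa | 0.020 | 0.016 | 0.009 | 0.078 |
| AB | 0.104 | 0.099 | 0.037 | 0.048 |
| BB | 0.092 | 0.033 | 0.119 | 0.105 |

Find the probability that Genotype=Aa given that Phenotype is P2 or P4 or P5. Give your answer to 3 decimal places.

P(Phenotype=P2) = 0.020 + 0.020 + 0.104 + 0.092 = 0.236.
P(Phenotype=P4) = 0.098 + 0.009 + 0.037 + 0.119 = 0.263.
P(Phenotype=P5) = 0.043 + 0.078 + 0.048 + 0.105 = 0.274.
P(Phenotype ∈ {P2, P4, P5}) = 0.236 + 0.263 + 0.274 = 0.773; P(Genotype=Aa, Phenotype ∈ {P2, P4, P5}) = 0.020 + 0.098 + 0.043 = 0.161.
P(Genotype=Aa | Phenotype ∈ {P2, P4, P5}) = 0.161/0.773 = 0.208.

0.208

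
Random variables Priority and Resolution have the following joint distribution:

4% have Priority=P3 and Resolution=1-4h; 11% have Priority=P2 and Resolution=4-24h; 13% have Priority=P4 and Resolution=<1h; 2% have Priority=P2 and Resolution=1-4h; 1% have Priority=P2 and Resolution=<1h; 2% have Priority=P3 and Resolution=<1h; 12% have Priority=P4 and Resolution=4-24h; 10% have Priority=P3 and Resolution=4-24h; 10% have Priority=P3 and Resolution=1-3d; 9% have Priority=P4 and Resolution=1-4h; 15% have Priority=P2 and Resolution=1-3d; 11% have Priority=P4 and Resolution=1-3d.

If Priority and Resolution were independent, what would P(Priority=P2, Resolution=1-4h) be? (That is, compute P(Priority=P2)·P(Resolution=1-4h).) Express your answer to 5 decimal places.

0.04350

P(Priority=P2) = 0.01 + 0.02 + 0.11 + 0.15 = 0.29.
P(Resolution=1-4h) = 0.02 + 0.04 + 0.09 = 0.15.
Product: 0.29 × 0.15 = 0.04350.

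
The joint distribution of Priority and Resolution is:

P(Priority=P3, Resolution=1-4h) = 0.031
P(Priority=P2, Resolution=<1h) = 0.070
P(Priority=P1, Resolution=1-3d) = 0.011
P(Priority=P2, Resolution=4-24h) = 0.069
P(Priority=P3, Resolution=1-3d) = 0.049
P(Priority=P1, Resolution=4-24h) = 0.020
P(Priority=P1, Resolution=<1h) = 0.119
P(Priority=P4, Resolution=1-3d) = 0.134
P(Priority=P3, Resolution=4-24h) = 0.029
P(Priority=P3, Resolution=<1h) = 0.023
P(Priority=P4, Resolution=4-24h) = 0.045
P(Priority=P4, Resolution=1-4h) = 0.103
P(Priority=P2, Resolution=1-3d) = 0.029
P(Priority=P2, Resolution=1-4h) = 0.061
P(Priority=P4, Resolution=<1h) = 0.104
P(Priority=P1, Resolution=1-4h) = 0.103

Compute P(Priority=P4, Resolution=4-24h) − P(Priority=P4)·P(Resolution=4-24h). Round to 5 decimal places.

P(Priority=P4) = 0.104 + 0.103 + 0.045 + 0.134 = 0.386.
P(Resolution=4-24h) = 0.020 + 0.069 + 0.029 + 0.045 = 0.163.
P(Priority=P4, Resolution=4-24h) − P(Priority=P4)P(Resolution=4-24h) = 0.045 − 0.386×0.163 = -0.01792.

-0.01792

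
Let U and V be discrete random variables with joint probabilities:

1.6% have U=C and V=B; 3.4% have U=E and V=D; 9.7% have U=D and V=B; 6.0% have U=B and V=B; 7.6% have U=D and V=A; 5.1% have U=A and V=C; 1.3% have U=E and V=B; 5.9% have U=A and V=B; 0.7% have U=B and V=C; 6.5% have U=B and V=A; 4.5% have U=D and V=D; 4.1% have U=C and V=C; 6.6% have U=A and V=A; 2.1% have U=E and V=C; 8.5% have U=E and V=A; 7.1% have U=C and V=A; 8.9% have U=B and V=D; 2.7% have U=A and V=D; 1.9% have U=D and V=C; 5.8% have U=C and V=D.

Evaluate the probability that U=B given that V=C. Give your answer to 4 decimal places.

P(V=C) = 0.051 + 0.007 + 0.041 + 0.019 + 0.021 = 0.139.
P(U=B | V=C) = 0.007/0.139 = 0.0504.

0.0504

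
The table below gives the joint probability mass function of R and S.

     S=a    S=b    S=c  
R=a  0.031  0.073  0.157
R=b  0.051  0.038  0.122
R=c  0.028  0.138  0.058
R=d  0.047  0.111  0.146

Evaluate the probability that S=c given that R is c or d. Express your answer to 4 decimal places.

0.3864

P(R=c) = 0.028 + 0.138 + 0.058 = 0.224.
P(R=d) = 0.047 + 0.111 + 0.146 = 0.304.
P(R ∈ {c, d}) = 0.224 + 0.304 = 0.528; P(S=c, R ∈ {c, d}) = 0.058 + 0.146 = 0.204.
P(S=c | R ∈ {c, d}) = 0.204/0.528 = 0.3864.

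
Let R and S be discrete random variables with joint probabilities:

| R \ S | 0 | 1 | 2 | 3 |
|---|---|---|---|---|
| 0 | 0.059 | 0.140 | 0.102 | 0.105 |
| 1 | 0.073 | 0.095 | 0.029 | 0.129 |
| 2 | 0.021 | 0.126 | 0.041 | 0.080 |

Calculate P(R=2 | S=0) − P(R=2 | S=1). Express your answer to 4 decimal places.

-0.2118

P(S=0) = 0.059 + 0.073 + 0.021 = 0.153; P(R=2 | S=0) = 0.021/0.153 = 0.13725.
P(S=1) = 0.140 + 0.095 + 0.126 = 0.361; P(R=2 | S=1) = 0.126/0.361 = 0.34903.
Difference = -0.2118.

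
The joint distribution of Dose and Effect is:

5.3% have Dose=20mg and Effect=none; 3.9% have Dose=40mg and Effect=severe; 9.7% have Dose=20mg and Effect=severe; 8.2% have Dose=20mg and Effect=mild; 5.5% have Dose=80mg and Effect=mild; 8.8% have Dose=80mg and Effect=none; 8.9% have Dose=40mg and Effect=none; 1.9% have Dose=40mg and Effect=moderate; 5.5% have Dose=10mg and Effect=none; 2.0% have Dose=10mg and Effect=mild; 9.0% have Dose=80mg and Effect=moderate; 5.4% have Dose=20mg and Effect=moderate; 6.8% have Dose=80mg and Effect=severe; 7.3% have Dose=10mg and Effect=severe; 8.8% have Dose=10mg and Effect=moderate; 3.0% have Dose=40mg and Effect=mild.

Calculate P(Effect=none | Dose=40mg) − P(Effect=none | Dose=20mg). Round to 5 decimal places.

P(Dose=40mg) = 0.089 + 0.030 + 0.019 + 0.039 = 0.177; P(Effect=none | Dose=40mg) = 0.089/0.177 = 0.502825.
P(Dose=20mg) = 0.053 + 0.082 + 0.054 + 0.097 = 0.286; P(Effect=none | Dose=20mg) = 0.053/0.286 = 0.185315.
Difference = 0.31751.

0.31751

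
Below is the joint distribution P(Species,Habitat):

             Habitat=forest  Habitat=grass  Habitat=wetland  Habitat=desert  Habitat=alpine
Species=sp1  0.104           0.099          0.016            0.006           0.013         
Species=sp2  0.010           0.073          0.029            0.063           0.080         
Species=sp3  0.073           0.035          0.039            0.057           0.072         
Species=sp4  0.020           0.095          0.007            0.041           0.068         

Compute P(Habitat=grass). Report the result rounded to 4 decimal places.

P(Habitat=grass) = 0.099 + 0.073 + 0.035 + 0.095 = 0.302.

0.3020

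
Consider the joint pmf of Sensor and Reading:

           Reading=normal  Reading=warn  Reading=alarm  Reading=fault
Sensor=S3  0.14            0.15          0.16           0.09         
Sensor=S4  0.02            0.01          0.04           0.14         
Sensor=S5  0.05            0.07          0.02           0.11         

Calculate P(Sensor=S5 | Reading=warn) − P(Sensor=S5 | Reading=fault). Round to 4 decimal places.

-0.0192

P(Reading=warn) = 0.15 + 0.01 + 0.07 = 0.23; P(Sensor=S5 | Reading=warn) = 0.07/0.23 = 0.30435.
P(Reading=fault) = 0.09 + 0.14 + 0.11 = 0.34; P(Sensor=S5 | Reading=fault) = 0.11/0.34 = 0.32353.
Difference = -0.0192.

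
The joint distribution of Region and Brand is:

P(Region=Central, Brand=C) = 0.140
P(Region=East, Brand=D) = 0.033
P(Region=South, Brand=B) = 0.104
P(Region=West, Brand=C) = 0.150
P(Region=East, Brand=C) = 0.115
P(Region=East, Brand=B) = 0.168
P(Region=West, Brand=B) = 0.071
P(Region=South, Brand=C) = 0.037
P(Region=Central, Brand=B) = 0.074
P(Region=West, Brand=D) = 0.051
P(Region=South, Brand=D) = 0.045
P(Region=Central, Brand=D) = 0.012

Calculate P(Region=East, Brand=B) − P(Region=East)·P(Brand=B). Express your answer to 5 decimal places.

P(Region=East) = 0.168 + 0.115 + 0.033 = 0.316.
P(Brand=B) = 0.104 + 0.168 + 0.071 + 0.074 = 0.417.
P(Region=East, Brand=B) − P(Region=East)P(Brand=B) = 0.168 − 0.316×0.417 = 0.03623.

0.03623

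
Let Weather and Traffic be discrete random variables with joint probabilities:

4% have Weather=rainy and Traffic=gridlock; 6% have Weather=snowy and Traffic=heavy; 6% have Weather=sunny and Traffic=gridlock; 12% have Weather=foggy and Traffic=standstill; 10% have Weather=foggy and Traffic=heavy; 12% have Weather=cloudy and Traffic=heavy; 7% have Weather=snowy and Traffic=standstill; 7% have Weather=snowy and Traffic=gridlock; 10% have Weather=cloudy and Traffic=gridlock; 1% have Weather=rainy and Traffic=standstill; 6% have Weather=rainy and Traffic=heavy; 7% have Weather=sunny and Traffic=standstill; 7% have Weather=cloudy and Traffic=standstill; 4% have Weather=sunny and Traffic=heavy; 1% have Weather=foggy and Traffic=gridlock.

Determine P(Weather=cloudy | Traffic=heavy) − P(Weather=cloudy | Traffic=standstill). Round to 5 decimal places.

0.10991

P(Traffic=heavy) = 0.04 + 0.12 + 0.06 + 0.06 + 0.10 = 0.38; P(Weather=cloudy | Traffic=heavy) = 0.12/0.38 = 0.315789.
P(Traffic=standstill) = 0.07 + 0.07 + 0.01 + 0.07 + 0.12 = 0.34; P(Weather=cloudy | Traffic=standstill) = 0.07/0.34 = 0.205882.
Difference = 0.10991.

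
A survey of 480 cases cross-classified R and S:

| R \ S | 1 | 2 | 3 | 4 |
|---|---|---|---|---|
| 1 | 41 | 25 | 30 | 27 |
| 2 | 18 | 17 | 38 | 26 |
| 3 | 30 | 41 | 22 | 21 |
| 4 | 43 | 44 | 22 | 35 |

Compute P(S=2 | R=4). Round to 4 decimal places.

0.3056

Total with R=4: 43 + 44 + 22 + 35 = 144.
P(S=2 | R=4) = 44/144 = 0.3056.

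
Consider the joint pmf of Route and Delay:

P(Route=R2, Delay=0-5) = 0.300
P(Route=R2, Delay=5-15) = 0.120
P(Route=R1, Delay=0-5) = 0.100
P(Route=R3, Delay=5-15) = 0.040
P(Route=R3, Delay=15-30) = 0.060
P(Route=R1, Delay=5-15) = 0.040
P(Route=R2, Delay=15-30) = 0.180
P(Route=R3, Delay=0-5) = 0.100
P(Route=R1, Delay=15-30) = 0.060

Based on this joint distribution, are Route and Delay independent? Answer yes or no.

Every cell satisfies P(Route,Delay) = P(Route)·P(Delay). For instance P(Route=R1) = 0.200, P(Delay=5-15) = 0.200, and 0.200×0.200 = 0.040 matches the joint entry. So Route and Delay are independent.

yes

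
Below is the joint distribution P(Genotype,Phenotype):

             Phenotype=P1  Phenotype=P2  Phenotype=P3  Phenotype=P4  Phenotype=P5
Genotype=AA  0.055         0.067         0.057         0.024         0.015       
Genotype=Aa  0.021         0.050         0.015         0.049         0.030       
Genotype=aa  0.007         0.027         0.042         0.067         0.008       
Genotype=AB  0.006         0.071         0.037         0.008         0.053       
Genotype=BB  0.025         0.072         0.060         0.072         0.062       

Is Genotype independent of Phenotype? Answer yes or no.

P(Genotype=aa) = 0.151 and P(Phenotype=P4) = 0.220, so their product is 0.03322, but P(Genotype=aa, Phenotype=P4) = 0.067. Since these differ, Genotype and Phenotype are not independent.

no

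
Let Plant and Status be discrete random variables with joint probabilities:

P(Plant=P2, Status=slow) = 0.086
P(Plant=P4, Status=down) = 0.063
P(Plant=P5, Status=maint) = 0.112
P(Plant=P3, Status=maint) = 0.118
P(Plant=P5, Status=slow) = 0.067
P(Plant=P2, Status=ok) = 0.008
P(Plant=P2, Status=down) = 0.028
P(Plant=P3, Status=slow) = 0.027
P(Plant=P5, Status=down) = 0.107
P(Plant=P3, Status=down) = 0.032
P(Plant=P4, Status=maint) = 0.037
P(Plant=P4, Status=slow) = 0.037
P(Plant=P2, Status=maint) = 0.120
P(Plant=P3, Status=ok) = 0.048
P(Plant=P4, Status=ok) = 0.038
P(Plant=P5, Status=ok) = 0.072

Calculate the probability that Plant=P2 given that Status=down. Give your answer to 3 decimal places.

0.122

P(Status=down) = 0.028 + 0.032 + 0.063 + 0.107 = 0.230.
P(Plant=P2 | Status=down) = 0.028/0.230 = 0.122.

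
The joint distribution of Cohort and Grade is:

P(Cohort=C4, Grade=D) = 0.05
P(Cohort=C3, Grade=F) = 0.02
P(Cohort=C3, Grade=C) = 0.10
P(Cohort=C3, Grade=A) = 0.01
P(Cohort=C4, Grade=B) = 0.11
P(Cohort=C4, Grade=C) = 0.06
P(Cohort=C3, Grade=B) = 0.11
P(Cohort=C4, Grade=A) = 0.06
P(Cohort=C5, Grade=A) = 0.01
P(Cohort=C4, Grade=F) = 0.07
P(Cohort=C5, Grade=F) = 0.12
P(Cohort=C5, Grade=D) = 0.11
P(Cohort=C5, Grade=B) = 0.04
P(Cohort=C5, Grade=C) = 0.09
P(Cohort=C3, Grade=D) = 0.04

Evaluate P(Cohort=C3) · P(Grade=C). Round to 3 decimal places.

0.070

P(Cohort=C3) = 0.01 + 0.11 + 0.10 + 0.04 + 0.02 = 0.28.
P(Grade=C) = 0.10 + 0.06 + 0.09 = 0.25.
Product: 0.28 × 0.25 = 0.070.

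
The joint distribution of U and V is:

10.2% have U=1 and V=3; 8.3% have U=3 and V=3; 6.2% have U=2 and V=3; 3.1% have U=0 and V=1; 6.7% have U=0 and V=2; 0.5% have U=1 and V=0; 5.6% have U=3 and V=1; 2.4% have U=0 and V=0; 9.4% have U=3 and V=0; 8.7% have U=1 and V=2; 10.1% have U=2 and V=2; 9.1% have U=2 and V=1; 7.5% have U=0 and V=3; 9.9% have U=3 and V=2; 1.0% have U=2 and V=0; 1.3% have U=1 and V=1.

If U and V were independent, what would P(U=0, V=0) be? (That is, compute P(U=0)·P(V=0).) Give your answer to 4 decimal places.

0.0262

P(U=0) = 0.024 + 0.031 + 0.067 + 0.075 = 0.197.
P(V=0) = 0.024 + 0.005 + 0.010 + 0.094 = 0.133.
Product: 0.197 × 0.133 = 0.0262.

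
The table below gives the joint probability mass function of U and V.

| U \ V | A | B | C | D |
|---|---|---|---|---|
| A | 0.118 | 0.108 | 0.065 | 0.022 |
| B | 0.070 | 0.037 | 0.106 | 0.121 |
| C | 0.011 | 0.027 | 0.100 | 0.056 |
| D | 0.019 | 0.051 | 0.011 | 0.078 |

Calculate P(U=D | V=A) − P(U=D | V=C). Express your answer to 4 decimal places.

P(V=A) = 0.118 + 0.070 + 0.011 + 0.019 = 0.218; P(U=D | V=A) = 0.019/0.218 = 0.08716.
P(V=C) = 0.065 + 0.106 + 0.100 + 0.011 = 0.282; P(U=D | V=C) = 0.011/0.282 = 0.03901.
Difference = 0.0481.

0.0481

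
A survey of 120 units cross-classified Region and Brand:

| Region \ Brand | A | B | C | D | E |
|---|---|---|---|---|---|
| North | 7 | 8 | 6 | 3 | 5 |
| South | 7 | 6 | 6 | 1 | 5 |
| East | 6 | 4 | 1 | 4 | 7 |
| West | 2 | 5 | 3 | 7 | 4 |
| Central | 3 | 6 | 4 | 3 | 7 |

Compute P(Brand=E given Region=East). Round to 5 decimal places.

Total with Region=East: 6 + 4 + 1 + 4 + 7 = 22.
P(Brand=E | Region=East) = 7/22 = 0.31818.

0.31818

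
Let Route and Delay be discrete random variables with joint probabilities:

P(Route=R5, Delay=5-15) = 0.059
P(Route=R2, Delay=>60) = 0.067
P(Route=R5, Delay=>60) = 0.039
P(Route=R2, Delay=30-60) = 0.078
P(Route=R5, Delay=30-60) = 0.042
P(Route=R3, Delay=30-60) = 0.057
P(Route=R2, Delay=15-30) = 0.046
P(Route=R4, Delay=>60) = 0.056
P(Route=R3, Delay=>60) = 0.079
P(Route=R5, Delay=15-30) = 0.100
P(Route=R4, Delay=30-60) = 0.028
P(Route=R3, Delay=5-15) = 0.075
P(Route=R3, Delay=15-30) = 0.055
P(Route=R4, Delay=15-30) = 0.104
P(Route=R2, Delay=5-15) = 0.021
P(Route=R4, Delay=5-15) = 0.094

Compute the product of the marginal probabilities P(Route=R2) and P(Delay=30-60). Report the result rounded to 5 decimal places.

0.04346

P(Route=R2) = 0.021 + 0.046 + 0.078 + 0.067 = 0.212.
P(Delay=30-60) = 0.078 + 0.057 + 0.028 + 0.042 = 0.205.
Product: 0.212 × 0.205 = 0.04346.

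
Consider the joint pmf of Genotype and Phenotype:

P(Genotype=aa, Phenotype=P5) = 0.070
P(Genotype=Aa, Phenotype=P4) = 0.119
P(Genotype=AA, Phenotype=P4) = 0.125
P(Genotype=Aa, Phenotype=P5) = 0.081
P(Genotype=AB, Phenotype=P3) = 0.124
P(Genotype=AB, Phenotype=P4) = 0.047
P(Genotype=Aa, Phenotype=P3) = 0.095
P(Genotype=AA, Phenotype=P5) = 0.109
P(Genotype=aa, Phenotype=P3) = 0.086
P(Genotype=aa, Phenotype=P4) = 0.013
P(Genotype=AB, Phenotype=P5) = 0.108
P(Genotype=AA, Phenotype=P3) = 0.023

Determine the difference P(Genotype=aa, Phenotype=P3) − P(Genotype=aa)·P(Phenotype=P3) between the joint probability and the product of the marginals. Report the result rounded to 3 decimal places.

P(Genotype=aa) = 0.086 + 0.013 + 0.070 = 0.169.
P(Phenotype=P3) = 0.023 + 0.095 + 0.086 + 0.124 = 0.328.
P(Genotype=aa, Phenotype=P3) − P(Genotype=aa)P(Phenotype=P3) = 0.086 − 0.169×0.328 = 0.031.

0.031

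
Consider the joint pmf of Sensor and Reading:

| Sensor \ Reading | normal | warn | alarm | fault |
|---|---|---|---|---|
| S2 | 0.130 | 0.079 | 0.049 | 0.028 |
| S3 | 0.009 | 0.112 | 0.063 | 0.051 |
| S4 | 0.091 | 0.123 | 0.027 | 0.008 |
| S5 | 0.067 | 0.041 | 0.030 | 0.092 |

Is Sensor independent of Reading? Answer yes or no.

P(Sensor=S3) = 0.235 and P(Reading=normal) = 0.297, so their product is 0.06980, but P(Sensor=S3, Reading=normal) = 0.009. Since these differ, Sensor and Reading are not independent.

no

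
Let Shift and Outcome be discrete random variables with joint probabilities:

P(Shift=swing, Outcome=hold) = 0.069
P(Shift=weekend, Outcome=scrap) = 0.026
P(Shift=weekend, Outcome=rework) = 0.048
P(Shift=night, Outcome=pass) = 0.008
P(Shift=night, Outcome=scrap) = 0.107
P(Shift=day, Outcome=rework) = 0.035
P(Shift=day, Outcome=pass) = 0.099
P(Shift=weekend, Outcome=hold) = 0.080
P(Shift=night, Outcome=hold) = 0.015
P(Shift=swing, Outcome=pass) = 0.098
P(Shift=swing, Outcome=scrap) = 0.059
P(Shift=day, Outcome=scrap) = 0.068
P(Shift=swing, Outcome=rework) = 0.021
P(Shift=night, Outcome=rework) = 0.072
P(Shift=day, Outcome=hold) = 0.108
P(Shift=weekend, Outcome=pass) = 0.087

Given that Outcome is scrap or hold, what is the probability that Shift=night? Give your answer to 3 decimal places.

0.229

P(Outcome=scrap) = 0.068 + 0.059 + 0.107 + 0.026 = 0.260.
P(Outcome=hold) = 0.108 + 0.069 + 0.015 + 0.080 = 0.272.
P(Outcome ∈ {scrap, hold}) = 0.260 + 0.272 = 0.532; P(Shift=night, Outcome ∈ {scrap, hold}) = 0.107 + 0.015 = 0.122.
P(Shift=night | Outcome ∈ {scrap, hold}) = 0.122/0.532 = 0.229.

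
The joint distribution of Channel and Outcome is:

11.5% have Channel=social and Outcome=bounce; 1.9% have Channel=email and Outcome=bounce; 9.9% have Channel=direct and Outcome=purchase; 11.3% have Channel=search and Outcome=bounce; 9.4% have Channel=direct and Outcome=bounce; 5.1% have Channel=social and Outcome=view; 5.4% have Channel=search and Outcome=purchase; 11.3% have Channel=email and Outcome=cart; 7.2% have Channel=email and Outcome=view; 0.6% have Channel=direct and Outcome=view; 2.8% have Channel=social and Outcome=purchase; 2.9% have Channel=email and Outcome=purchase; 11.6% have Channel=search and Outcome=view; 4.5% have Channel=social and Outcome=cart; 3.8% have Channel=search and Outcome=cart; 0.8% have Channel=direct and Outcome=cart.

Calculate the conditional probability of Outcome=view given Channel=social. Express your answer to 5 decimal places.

P(Channel=social) = 0.115 + 0.051 + 0.045 + 0.028 = 0.239.
P(Outcome=view | Channel=social) = 0.051/0.239 = 0.21339.

0.21339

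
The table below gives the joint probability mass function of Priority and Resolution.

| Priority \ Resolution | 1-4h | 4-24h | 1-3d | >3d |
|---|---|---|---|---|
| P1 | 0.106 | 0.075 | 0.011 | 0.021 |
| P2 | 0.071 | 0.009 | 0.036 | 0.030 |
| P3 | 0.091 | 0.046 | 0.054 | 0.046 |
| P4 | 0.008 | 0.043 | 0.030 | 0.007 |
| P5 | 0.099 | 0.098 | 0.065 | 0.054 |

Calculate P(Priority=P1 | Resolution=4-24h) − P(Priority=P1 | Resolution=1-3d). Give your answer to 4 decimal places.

0.2206

P(Resolution=4-24h) = 0.075 + 0.009 + 0.046 + 0.043 + 0.098 = 0.271; P(Priority=P1 | Resolution=4-24h) = 0.075/0.271 = 0.27675.
P(Resolution=1-3d) = 0.011 + 0.036 + 0.054 + 0.030 + 0.065 = 0.196; P(Priority=P1 | Resolution=1-3d) = 0.011/0.196 = 0.05612.
Difference = 0.2206.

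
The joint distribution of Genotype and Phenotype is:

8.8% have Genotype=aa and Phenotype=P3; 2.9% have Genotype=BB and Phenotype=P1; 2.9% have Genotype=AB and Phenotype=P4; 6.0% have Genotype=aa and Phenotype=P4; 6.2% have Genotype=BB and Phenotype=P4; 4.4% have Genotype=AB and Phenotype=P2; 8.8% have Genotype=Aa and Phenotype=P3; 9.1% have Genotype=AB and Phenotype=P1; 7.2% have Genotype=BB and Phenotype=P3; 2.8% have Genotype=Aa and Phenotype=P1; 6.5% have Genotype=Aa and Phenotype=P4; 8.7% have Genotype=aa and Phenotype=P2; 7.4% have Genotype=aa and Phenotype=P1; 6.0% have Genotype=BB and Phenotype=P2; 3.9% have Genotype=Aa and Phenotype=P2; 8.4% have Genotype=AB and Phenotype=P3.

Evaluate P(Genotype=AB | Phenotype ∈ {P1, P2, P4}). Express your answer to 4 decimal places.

0.2455

P(Phenotype=P1) = 0.028 + 0.074 + 0.091 + 0.029 = 0.222.
P(Phenotype=P2) = 0.039 + 0.087 + 0.044 + 0.060 = 0.230.
P(Phenotype=P4) = 0.065 + 0.060 + 0.029 + 0.062 = 0.216.
P(Phenotype ∈ {P1, P2, P4}) = 0.222 + 0.230 + 0.216 = 0.668; P(Genotype=AB, Phenotype ∈ {P1, P2, P4}) = 0.091 + 0.044 + 0.029 = 0.164.
P(Genotype=AB | Phenotype ∈ {P1, P2, P4}) = 0.164/0.668 = 0.2455.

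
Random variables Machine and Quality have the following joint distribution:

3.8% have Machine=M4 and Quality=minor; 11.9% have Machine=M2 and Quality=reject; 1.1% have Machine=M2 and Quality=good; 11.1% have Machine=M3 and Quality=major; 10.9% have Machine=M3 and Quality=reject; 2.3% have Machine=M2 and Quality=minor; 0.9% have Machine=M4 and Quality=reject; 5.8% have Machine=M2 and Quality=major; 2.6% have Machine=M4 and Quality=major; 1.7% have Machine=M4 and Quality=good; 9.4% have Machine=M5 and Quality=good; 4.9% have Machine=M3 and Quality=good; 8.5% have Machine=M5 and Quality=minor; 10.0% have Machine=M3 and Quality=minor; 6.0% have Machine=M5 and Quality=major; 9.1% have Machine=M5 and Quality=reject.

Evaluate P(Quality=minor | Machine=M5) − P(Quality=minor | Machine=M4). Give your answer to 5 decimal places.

P(Machine=M5) = 0.094 + 0.085 + 0.060 + 0.091 = 0.330; P(Quality=minor | Machine=M5) = 0.085/0.330 = 0.257576.
P(Machine=M4) = 0.017 + 0.038 + 0.026 + 0.009 = 0.090; P(Quality=minor | Machine=M4) = 0.038/0.090 = 0.422222.
Difference = -0.16465.

-0.16465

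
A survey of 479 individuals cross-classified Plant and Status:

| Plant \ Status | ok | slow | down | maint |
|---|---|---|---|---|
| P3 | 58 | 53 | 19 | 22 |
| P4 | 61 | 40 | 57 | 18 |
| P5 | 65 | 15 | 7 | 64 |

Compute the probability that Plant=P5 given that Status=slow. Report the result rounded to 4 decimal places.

Total with Status=slow: 53 + 40 + 15 = 108.
P(Plant=P5 | Status=slow) = 15/108 = 0.1389.

0.1389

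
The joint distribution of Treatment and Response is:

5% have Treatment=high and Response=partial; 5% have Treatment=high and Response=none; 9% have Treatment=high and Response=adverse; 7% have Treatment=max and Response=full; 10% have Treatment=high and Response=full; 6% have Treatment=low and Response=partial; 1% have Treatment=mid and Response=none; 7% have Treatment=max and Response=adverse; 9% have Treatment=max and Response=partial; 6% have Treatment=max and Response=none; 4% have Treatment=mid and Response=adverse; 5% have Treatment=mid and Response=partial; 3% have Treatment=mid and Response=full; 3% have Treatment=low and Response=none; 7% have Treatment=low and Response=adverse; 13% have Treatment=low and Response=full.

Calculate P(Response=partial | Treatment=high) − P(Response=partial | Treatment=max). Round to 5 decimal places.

P(Treatment=high) = 0.05 + 0.05 + 0.10 + 0.09 = 0.29; P(Response=partial | Treatment=high) = 0.05/0.29 = 0.172414.
P(Treatment=max) = 0.06 + 0.09 + 0.07 + 0.07 = 0.29; P(Response=partial | Treatment=max) = 0.09/0.29 = 0.310345.
Difference = -0.13793.

-0.13793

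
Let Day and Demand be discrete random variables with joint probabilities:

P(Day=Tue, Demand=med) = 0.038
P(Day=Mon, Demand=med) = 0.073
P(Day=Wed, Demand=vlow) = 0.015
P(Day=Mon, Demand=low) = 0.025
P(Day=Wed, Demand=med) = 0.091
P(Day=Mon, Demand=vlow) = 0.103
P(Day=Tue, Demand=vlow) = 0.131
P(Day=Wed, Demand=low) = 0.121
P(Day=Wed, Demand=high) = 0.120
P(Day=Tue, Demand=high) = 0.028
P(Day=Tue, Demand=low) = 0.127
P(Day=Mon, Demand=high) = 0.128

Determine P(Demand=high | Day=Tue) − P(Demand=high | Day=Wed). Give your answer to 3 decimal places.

-0.259

P(Day=Tue) = 0.131 + 0.127 + 0.038 + 0.028 = 0.324; P(Demand=high | Day=Tue) = 0.028/0.324 = 0.0864.
P(Day=Wed) = 0.015 + 0.121 + 0.091 + 0.120 = 0.347; P(Demand=high | Day=Wed) = 0.120/0.347 = 0.3458.
Difference = -0.259.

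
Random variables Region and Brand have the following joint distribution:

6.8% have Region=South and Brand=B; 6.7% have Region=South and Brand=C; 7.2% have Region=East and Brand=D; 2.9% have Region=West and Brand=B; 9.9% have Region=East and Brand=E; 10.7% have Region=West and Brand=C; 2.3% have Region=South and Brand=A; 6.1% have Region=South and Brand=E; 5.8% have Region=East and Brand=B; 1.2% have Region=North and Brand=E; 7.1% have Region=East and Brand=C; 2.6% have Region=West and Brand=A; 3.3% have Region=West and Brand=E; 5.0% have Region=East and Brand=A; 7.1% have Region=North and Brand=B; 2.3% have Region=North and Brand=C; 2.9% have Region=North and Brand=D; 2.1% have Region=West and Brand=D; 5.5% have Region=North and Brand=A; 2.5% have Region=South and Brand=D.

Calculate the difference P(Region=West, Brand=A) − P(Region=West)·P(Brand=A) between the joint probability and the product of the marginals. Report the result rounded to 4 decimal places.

P(Region=West) = 0.026 + 0.029 + 0.107 + 0.021 + 0.033 = 0.216.
P(Brand=A) = 0.055 + 0.023 + 0.050 + 0.026 = 0.154.
P(Region=West, Brand=A) − P(Region=West)P(Brand=A) = 0.026 − 0.216×0.154 = -0.0073.

-0.0073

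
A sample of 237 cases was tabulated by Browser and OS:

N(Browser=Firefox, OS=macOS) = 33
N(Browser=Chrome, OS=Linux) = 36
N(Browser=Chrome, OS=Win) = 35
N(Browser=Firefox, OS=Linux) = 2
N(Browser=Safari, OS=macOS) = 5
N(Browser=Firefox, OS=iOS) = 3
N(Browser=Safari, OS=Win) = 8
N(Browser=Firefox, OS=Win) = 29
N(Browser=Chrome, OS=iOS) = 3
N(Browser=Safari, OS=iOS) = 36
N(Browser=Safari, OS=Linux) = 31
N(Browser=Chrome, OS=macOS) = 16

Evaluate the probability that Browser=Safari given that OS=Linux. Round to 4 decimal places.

0.4493

Total with OS=Linux: 36 + 2 + 31 = 69.
P(Browser=Safari | OS=Linux) = 31/69 = 0.4493.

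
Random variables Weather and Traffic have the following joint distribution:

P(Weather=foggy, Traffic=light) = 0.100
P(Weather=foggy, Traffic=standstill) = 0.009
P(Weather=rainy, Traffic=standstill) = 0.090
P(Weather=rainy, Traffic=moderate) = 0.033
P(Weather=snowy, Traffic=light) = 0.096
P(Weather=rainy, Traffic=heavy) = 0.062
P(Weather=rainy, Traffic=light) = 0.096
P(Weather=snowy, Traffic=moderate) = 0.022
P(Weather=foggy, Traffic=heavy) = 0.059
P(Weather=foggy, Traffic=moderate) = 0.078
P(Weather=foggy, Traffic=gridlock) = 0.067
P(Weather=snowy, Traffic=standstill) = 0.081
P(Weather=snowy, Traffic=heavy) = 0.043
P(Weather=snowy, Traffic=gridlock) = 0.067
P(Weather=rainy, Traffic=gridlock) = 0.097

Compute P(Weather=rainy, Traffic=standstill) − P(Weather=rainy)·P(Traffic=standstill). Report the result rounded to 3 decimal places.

P(Weather=rainy) = 0.096 + 0.033 + 0.062 + 0.097 + 0.090 = 0.378.
P(Traffic=standstill) = 0.090 + 0.081 + 0.009 = 0.180.
P(Weather=rainy, Traffic=standstill) − P(Weather=rainy)P(Traffic=standstill) = 0.090 − 0.378×0.180 = 0.022.

0.022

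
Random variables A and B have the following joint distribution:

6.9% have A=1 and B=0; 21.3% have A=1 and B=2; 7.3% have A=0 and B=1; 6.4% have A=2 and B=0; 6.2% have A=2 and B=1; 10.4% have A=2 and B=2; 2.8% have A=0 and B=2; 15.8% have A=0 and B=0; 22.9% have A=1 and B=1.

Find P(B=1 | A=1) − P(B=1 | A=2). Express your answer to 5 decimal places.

P(A=1) = 0.069 + 0.229 + 0.213 = 0.511; P(B=1 | A=1) = 0.229/0.511 = 0.448141.
P(A=2) = 0.064 + 0.062 + 0.104 = 0.230; P(B=1 | A=2) = 0.062/0.230 = 0.269565.
Difference = 0.17858.

0.17858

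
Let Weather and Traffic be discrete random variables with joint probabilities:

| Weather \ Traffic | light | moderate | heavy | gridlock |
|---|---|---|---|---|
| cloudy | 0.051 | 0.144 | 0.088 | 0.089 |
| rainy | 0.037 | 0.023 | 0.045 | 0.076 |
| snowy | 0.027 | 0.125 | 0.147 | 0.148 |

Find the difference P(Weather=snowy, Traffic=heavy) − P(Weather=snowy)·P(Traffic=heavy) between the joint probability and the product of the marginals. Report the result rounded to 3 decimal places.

P(Weather=snowy) = 0.027 + 0.125 + 0.147 + 0.148 = 0.447.
P(Traffic=heavy) = 0.088 + 0.045 + 0.147 = 0.280.
P(Weather=snowy, Traffic=heavy) − P(Weather=snowy)P(Traffic=heavy) = 0.147 − 0.447×0.280 = 0.022.

0.022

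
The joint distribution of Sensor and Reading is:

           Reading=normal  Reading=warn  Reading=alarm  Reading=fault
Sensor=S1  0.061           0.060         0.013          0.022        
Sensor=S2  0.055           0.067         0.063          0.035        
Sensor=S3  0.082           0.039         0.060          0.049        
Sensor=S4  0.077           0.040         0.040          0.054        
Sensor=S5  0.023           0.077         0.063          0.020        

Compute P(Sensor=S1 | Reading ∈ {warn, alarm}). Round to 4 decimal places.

P(Reading=warn) = 0.060 + 0.067 + 0.039 + 0.040 + 0.077 = 0.283.
P(Reading=alarm) = 0.013 + 0.063 + 0.060 + 0.040 + 0.063 = 0.239.
P(Reading ∈ {warn, alarm}) = 0.283 + 0.239 = 0.522; P(Sensor=S1, Reading ∈ {warn, alarm}) = 0.060 + 0.013 = 0.073.
P(Sensor=S1 | Reading ∈ {warn, alarm}) = 0.073/0.522 = 0.1398.

0.1398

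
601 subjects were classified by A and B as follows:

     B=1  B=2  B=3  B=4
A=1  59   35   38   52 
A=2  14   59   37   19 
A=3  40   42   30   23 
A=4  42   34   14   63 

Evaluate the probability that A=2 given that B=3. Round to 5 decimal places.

Total with B=3: 38 + 37 + 30 + 14 = 119.
P(A=2 | B=3) = 37/119 = 0.31092.

0.31092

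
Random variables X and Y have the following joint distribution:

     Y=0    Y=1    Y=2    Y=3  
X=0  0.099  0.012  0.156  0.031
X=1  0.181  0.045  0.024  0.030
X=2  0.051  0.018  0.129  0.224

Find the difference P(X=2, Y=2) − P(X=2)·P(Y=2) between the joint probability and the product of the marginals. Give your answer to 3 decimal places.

-0.001

P(X=2) = 0.051 + 0.018 + 0.129 + 0.224 = 0.422.
P(Y=2) = 0.156 + 0.024 + 0.129 = 0.309.
P(X=2, Y=2) − P(X=2)P(Y=2) = 0.129 − 0.422×0.309 = -0.001.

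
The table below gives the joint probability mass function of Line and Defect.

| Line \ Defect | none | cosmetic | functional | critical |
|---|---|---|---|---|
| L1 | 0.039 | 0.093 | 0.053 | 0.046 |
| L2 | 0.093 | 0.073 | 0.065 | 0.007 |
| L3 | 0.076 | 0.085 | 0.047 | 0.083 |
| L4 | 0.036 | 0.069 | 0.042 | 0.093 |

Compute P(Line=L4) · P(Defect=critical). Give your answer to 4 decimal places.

P(Line=L4) = 0.036 + 0.069 + 0.042 + 0.093 = 0.240.
P(Defect=critical) = 0.046 + 0.007 + 0.083 + 0.093 = 0.229.
Product: 0.240 × 0.229 = 0.0550.

0.0550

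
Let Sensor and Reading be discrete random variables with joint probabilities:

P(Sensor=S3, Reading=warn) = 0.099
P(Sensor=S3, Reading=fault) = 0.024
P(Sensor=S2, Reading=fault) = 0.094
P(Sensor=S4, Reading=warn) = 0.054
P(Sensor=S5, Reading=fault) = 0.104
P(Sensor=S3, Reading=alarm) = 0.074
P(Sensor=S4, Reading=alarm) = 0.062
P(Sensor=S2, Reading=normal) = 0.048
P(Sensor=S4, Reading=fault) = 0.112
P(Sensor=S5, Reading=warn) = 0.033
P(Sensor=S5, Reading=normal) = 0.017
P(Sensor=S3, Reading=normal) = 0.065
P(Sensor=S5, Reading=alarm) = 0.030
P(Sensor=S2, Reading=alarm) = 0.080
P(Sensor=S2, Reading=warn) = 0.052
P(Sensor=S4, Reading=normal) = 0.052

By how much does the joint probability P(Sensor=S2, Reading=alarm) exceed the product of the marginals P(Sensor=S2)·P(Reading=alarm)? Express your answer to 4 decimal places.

0.0126

P(Sensor=S2) = 0.048 + 0.052 + 0.080 + 0.094 = 0.274.
P(Reading=alarm) = 0.080 + 0.074 + 0.062 + 0.030 = 0.246.
P(Sensor=S2, Reading=alarm) − P(Sensor=S2)P(Reading=alarm) = 0.080 − 0.274×0.246 = 0.0126.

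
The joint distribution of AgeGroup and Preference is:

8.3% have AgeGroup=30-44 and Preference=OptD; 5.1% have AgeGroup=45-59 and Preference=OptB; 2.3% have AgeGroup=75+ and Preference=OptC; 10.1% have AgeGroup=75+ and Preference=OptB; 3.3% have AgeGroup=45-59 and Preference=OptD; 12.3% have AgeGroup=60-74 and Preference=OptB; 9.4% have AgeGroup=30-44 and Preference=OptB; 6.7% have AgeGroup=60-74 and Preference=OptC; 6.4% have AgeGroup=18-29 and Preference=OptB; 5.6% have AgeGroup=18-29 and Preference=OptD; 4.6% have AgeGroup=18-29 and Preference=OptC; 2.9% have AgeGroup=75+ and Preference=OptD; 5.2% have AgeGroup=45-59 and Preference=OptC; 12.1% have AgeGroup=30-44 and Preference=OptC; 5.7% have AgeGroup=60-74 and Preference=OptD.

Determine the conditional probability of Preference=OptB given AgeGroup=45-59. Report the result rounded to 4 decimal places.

P(AgeGroup=45-59) = 0.051 + 0.052 + 0.033 = 0.136.
P(Preference=OptB | AgeGroup=45-59) = 0.051/0.136 = 0.3750.

0.3750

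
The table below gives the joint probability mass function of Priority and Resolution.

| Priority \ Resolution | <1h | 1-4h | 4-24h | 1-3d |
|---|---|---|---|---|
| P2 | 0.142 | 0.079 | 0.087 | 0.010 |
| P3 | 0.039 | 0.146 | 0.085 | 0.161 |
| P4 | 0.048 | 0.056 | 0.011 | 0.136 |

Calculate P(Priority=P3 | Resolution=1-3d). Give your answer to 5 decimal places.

P(Resolution=1-3d) = 0.010 + 0.161 + 0.136 = 0.307.
P(Priority=P3 | Resolution=1-3d) = 0.161/0.307 = 0.52443.

0.52443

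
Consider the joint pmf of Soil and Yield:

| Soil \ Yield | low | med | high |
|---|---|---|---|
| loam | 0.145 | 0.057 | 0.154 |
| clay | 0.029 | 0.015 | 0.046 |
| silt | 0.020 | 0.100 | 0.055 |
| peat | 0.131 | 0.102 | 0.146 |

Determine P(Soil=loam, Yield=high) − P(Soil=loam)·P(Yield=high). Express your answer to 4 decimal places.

0.0112

P(Soil=loam) = 0.145 + 0.057 + 0.154 = 0.356.
P(Yield=high) = 0.154 + 0.046 + 0.055 + 0.146 = 0.401.
P(Soil=loam, Yield=high) − P(Soil=loam)P(Yield=high) = 0.154 − 0.356×0.401 = 0.0112.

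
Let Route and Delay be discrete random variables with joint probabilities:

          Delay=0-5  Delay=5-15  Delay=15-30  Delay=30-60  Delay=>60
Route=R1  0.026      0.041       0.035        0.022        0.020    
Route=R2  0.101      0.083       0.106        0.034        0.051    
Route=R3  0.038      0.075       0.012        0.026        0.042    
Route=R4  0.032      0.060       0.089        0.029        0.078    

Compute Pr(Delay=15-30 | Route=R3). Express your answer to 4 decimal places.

P(Route=R3) = 0.038 + 0.075 + 0.012 + 0.026 + 0.042 = 0.193.
P(Delay=15-30 | Route=R3) = 0.012/0.193 = 0.0622.

0.0622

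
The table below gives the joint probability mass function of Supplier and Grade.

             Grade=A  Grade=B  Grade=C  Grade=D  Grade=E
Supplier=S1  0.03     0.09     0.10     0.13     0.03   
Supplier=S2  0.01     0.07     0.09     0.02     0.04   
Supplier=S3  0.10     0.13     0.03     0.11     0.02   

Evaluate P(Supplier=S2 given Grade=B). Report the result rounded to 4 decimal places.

P(Grade=B) = 0.09 + 0.07 + 0.13 = 0.29.
P(Supplier=S2 | Grade=B) = 0.07/0.29 = 0.2414.

0.2414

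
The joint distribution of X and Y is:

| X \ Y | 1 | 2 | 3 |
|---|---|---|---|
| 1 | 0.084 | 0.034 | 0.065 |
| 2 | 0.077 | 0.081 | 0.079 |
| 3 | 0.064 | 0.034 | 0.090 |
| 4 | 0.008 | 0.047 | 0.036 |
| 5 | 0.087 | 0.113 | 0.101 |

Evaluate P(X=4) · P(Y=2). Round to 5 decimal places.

0.02812

P(X=4) = 0.008 + 0.047 + 0.036 = 0.091.
P(Y=2) = 0.034 + 0.081 + 0.034 + 0.047 + 0.113 = 0.309.
Product: 0.091 × 0.309 = 0.02812.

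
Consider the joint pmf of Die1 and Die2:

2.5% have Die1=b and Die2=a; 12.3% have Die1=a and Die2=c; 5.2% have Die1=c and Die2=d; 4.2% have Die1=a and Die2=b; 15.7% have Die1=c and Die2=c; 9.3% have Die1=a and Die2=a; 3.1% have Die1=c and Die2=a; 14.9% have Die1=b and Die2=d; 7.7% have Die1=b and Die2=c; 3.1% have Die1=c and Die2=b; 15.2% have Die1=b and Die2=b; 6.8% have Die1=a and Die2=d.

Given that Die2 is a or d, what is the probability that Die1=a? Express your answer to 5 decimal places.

0.38517

P(Die2=a) = 0.093 + 0.025 + 0.031 = 0.149.
P(Die2=d) = 0.068 + 0.149 + 0.052 = 0.269.
P(Die2 ∈ {a, d}) = 0.149 + 0.269 = 0.418; P(Die1=a, Die2 ∈ {a, d}) = 0.093 + 0.068 = 0.161.
P(Die1=a | Die2 ∈ {a, d}) = 0.161/0.418 = 0.38517.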